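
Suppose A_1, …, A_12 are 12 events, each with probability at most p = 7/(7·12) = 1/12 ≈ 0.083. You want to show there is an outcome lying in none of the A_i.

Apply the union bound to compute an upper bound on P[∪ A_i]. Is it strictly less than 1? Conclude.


Union bound: P[∪_{i=1}^{12} A_i] ≤ Σ_i P[A_i] ≤ 12·p = 12·(1/12) = 1.
Numerically: 1 ≈ 1.000.
Is 1 < 1? NO.
Since the bound 1 is ≥ 1, the union bound is uninformative here; it does NOT by itself certify existence.

12·p = 1 ≈ 1.000; existence NOT certified by the union bound.


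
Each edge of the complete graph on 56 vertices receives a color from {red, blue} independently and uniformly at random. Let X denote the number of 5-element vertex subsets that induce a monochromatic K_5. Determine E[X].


Let X = Σ_S X_S over the C(56, 5) = 3819816 subsets S of size 5, where X_S = 1 if the K_5 on S is monochromatic.
For a fixed S, the K_5 on S has C(5, 2) = 10 edges. P[all 10 edges red] = (1/2)^10, and likewise for blue, so P[monochromatic] = 2·(1/2)^10 = 2^{1 − 10} = 1/512.
By linearity: E[X] = C(56, 5) · 2^{1 − 10} = 3819816 · 1/512 = 477477/64.
Numerically: E[X] ≈ 7460.5781.

E[X] = C(56,5)·2^(1−C(5,2)) = 477477/64 ≈ 7460.5781.


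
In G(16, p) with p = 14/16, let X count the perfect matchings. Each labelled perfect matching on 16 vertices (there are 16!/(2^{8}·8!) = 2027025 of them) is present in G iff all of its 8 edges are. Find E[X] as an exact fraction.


K_16 has 16!/(2^{8}·8!) = 2027025 labelled perfect matchings.
For each such perfect matching H, let X_H = 1 if all 8 edges of H are present in G. Then P[X_H = 1] = p^{8} = (7/8)^{8} = 5764801/16777216.
By linearity of expectation: E[X] = Σ_H E[X_H] = 2027025 · p^{8} = 2027025 · 5764801/16777216 = 11685395747025/16777216.
Numerically: E[X] ≈ 696504.

E[X] = 2027025 · (7/8)^{8} = 11685395747025/16777216 ≈ 696504.


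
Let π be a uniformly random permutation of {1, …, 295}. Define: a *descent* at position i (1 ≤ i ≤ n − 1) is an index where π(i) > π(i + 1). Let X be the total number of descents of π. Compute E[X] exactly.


Write X = Σ X_I over i = 1, …, 294, with X_I the indicator of one descent.
There are 294 indicators.
For each fixed i, the pair (π(i), π(i+1)) is a uniformly random ordered pair of distinct values from {1, …, 295}; by symmetry P[π(i) > π(i+1)] = 1/2.
By linearity: E[X] = 294 · (1/2) = (295 − 1) · (1/2) = 147 ≈ 147.000000.

E[X] = 147 = 147.000000.


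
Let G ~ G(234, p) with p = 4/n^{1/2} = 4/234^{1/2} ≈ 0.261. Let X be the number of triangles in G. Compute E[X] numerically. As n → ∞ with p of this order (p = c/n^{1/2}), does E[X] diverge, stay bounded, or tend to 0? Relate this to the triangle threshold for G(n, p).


Number of potential triangles: C(234, 3) = 2108184.
Each occurs with probability p³ ≈ (0.261)³ ≈ 1.78795e-02.
By linearity: E[X] = C(234, 3)·p³ ≈ 2108184 · 1.78795e-02 ≈ 37693.347.
Since α = 1/2 < 1, p = c/n^{1/2} ≫ 1/n is above the triangle threshold p ~ 1/n. Asymptotically E[X] ~ (c³/6)·n^{3(1−α)} = (4³/6)·n^{1.5} → ∞; triangles are abundant w.h.p.

E[X] ≈ 37693.347; in regime p = Θ(1/n^{1/2}) E[X] diverges (above the triangle threshold p ~ 1/n).


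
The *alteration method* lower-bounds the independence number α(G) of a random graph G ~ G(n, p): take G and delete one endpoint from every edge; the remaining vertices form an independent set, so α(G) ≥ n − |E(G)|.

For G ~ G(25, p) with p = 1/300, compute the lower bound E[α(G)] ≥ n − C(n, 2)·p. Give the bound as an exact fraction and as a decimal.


E[|E(G)|] = C(25, 2)·p = 300 · (1/300) = 1.
E[α(G)] ≥ n − E[|E(G)|] = 25 − 1 = 24.
Numerically: ≈ 24.000.
(This is only a lower bound; the true E[α(G)] may be larger.)

E[α(G)] ≥ 24 ≈ 24.000.


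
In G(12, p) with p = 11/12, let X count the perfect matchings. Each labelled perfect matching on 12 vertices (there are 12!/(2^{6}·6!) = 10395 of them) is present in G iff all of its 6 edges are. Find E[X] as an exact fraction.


K_12 has 12!/(2^{6}·6!) = 10395 labelled perfect matchings.
For each such perfect matching H, let X_H = 1 if all 6 edges of H are present in G. Then P[X_H = 1] = p^{6} = (11/12)^{6} = 1771561/2985984.
By linearity: E[X] = Σ_H E[X_H] = 10395 · p^{6} = 10395 · 1771561/2985984 = 682050985/110592.
Numerically: E[X] ≈ 6.17e+03.

E[X] = 10395 · (11/12)^{6} = 682050985/110592 ≈ 6.17e+03.


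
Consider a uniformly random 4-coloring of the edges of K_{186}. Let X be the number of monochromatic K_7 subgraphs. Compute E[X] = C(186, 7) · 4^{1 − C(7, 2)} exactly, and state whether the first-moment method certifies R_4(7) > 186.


E[X] = C(186, 7) · 4^{1 − 21} = 1363155866280 · 4^{−20} = 1363155866280/1099511627776.
As a reduced fraction: E[X] = 170394483285/137438953472 ≈ 1.2397830.
Is E[X] < 1? NO.
Since E[X] ≥ 1, the first-moment bound is inconclusive at n = 186; it does NOT by itself certify R_4(7) > 186.

E[X] = 170394483285/137438953472 ≈ 1.2397830; E[X] ≥ 1; first-moment method inconclusive here.


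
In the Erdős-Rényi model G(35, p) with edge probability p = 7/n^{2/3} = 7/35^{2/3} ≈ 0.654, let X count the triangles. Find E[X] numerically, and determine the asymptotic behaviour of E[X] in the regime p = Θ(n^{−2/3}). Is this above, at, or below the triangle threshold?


Number of potential triangles: C(35, 3) = 6545.
Each occurs with probability p³ ≈ (0.654)³ ≈ 2.80000e-01.
By linearity: E[X] = C(35, 3)·p³ ≈ 6545 · 2.80000e-01 ≈ 1832.600.
Since α = 2/3 < 1, p = c/n^{2/3} ≫ 1/n is above the triangle threshold p ~ 1/n. Asymptotically E[X] ~ (c³/6)·n^{3(1−α)} = (7³/6)·n^{1} → ∞; triangles are abundant w.h.p.

E[X] ≈ 1832.600; in regime p = Θ(1/n^{2/3}) E[X] diverges (above the triangle threshold p ~ 1/n).


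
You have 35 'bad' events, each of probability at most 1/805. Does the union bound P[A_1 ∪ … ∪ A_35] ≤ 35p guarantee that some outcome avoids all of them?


Union bound: P[∪_{i=1}^{35} A_i] ≤ Σ_i P[A_i] ≤ 35·p = 35·(1/805) = 1/23.
Numerically: 1/23 ≈ 0.043478.
Is 1/23 < 1? YES.
Since P[∪ A_i] ≤ 1/23 < 1, the complement has P[∩ A_i^c] ≥ 1 − 1/23 = 22/23 > 0, so some outcome avoids every A_i.

35·p = 1/23 ≈ 0.043478; existence CERTIFIED by the union bound.


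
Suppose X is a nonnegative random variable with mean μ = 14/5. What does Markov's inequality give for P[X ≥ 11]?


μ = E[X] = 14/5, a = 11.
Markov: P[X ≥ 11] ≤ μ/a = (14/5)/11 = 14/55.
Numerically: ≈ 0.25455.
(Since a = 11 > μ = 2.80000, the bound 14/55 is < 1 and informative.)

P[X ≥ 11] ≤ 14/55 ≈ 0.25455.


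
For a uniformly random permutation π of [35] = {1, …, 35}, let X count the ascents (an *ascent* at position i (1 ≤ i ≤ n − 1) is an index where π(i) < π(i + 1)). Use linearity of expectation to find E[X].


Write X = Σ X_I over i = 1, …, 34, with X_I the indicator of one ascent.
There are 34 indicators.
For each fixed i, the pair (π(i), π(i+1)) is a uniformly random ordered pair of distinct values from {1, …, 35}; by symmetry P[π(i) < π(i+1)] = 1/2.
By linearity: E[X] = 34 · (1/2) = (35 − 1) · (1/2) = 17 ≈ 17.000000.

E[X] = 17 = 17.000000.


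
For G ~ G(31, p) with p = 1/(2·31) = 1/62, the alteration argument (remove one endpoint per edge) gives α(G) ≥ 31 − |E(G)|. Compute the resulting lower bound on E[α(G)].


E[|E(G)|] = C(31, 2)·p = 465 · (1/62) = 15/2.
E[α(G)] ≥ n − E[|E(G)|] = 31 − 15/2 = 47/2.
Numerically: ≈ 23.5000.
(This is only a lower bound; the true E[α(G)] may be larger.)

E[α(G)] ≥ 47/2 ≈ 23.5000.


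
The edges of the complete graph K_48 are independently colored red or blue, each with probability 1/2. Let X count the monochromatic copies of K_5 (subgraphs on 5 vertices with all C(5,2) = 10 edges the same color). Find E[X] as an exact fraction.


Let X = Σ_S X_S over the C(48, 5) = 1712304 subsets S of size 5, where X_S = 1 if the K_5 on S is monochromatic.
For a fixed S, the K_5 on S has C(5, 2) = 10 edges. P[all 10 edges red] = (1/2)^10, and likewise for blue, so P[monochromatic] = 2·(1/2)^10 = 2^{1 − 10} = 1/512.
By linearity of expectation: E[X] = C(48, 5) · 2^{1 − 10} = 1712304 · 1/512 = 107019/32.
Numerically: E[X] ≈ 3344.343750.

E[X] = C(48,5)·2^(1−C(5,2)) = 107019/32 ≈ 3344.343750.


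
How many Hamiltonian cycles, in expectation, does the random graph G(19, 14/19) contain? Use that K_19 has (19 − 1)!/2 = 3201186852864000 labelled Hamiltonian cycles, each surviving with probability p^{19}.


K_19 has (19 − 1)!/2 = 3201186852864000 labelled Hamiltonian cycles.
For each such Hamiltonian cycle H, let X_H = 1 if all 19 edges of H are present in G. Then P[X_H = 1] = p^{19} = (14/19)^{19} = 5976303958948914397184/1978419655660313589123979.
By linearity: E[X] = Σ_H E[X_H] = 3201186852864000 · p^{19} = 3201186852864000 · 5976303958948914397184/1978419655660313589123979 = 19131265662106339128470788663934976000/1978419655660313589123979.
Numerically: E[X] ≈ 9.67e+12.

E[X] = 3201186852864000 · (14/19)^{19} = 19131265662106339128470788663934976000/1978419655660313589123979 ≈ 9.67e+12.


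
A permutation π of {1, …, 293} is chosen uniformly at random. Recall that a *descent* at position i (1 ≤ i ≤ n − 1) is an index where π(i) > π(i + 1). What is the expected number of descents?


Write X = Σ X_I over i = 1, …, 292, with X_I the indicator of one descent.
There are 292 indicators.
For each fixed i, the pair (π(i), π(i+1)) is a uniformly random ordered pair of distinct values from {1, …, 293}; by symmetry P[π(i) > π(i+1)] = 1/2.
By linearity: E[X] = 292 · (1/2) = (293 − 1) · (1/2) = 146 ≈ 146.000.

E[X] = 146 = 146.000.


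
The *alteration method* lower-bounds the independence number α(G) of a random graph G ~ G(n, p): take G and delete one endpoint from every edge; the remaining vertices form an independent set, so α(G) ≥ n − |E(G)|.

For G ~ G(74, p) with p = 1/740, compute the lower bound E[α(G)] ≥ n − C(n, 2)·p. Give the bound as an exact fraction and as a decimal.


E[|E(G)|] = C(74, 2)·p = 2701 · (1/740) = 73/20.
E[α(G)] ≥ n − E[|E(G)|] = 74 − 73/20 = 1407/20.
Numerically: ≈ 70.3500.
(This is only a lower bound; the true E[α(G)] may be larger.)

E[α(G)] ≥ 1407/20 ≈ 70.3500.


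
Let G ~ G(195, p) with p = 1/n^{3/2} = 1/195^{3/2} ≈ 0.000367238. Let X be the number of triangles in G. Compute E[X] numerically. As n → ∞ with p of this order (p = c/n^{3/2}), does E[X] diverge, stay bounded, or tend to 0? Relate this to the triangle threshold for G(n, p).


Number of potential triangles: C(195, 3) = 1216865.
Each occurs with probability p³ ≈ (0.000367238)³ ≈ 4.95272539e-11.
By linearity: E[X] = C(195, 3)·p³ ≈ 1216865 · 4.95272539e-11 ≈ 0.000060.
Since α = 3/2 > 1, p = c/n^{3/2} = o(1/n) is below the triangle threshold p ~ 1/n. Asymptotically E[X] ~ (c³/6)·n^{3(1−α)} = (1³/6)·n^{-1.5} → 0, so by Markov's inequality G has no triangles w.h.p.

E[X] ≈ 0.000060; in regime p = Θ(1/n^{3/2}) E[X] tends to 0 (below the triangle threshold p ~ 1/n).


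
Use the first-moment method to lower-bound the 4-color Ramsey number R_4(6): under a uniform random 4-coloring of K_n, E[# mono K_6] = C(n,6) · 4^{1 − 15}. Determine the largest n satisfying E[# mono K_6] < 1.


We need C(n, 6) · 4^{1 − 15} < 1, i.e. C(n, 6) < 4^{15 − 1} = 268435456.
Check values of n near the boundary:
  n = 72: C(72, 6) = 156238908; 156238908 < 268435456? YES
  n = 73: C(73, 6) = 170230452; 170230452 < 268435456? YES
  n = 74: C(74, 6) = 185250786; 185250786 < 268435456? YES
  n = 75: C(75, 6) = 201359550; 201359550 < 268435456? YES
  n = 76: C(76, 6) = 218618940; 218618940 < 268435456? YES
  n = 77: C(77, 6) = 237093780; 237093780 < 268435456? YES
  n = 78: C(78, 6) = 256851595; 256851595 < 268435456? YES
  n = 79: C(79, 6) = 277962685; 277962685 < 268435456? NO
  n = 80: C(80, 6) = 300500200; 300500200 < 268435456? NO
The largest n with C(n, 6) < 268435456 is n = 78 (where E[X] = 256851595/268435456 ≈ 0.9568468). Hence R_4(6) > 78, i.e. R_4(6) ≥ 79.

Largest n = 78; hence R_4(6) > 78.


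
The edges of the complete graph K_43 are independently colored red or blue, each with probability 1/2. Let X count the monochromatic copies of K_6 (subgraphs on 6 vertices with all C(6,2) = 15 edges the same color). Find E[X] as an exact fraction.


Let X = Σ_S X_S over the C(43, 6) = 6096454 subsets S of size 6, where X_S = 1 if the K_6 on S is monochromatic.
For a fixed S, the K_6 on S has C(6, 2) = 15 edges. P[all 15 edges red] = (1/2)^15, and likewise for blue, so P[monochromatic] = 2·(1/2)^15 = 2^{1 − 15} = 1/16384.
By linearity: E[X] = C(43, 6) · 2^{1 − 15} = 6096454 · 1/16384 = 3048227/8192.
Numerically: E[X] ≈ 372.09802.

E[X] = C(43,6)·2^(1−C(6,2)) = 3048227/8192 ≈ 372.09802.


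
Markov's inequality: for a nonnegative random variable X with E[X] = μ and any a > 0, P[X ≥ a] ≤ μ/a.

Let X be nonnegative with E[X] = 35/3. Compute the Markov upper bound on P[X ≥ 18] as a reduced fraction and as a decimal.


μ = E[X] = 35/3, a = 18.
Markov: P[X ≥ 18] ≤ μ/a = (35/3)/18 = 35/54.
Numerically: ≈ 0.6481.
(Since a = 18 > μ = 11.6667, the bound 35/54 is < 1 and informative.)

P[X ≥ 18] ≤ 35/54 ≈ 0.6481.


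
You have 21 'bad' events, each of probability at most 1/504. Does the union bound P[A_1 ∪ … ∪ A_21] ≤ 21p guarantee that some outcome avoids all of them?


Union bound: P[∪_{i=1}^{21} A_i] ≤ Σ_i P[A_i] ≤ 21·p = 21·(1/504) = 1/24.
Numerically: 1/24 ≈ 0.0416667.
Is 1/24 < 1? YES.
Since P[∪ A_i] ≤ 1/24 < 1, the complement has P[∩ A_i^c] ≥ 1 − 1/24 = 23/24 > 0, so some outcome avoids every A_i.

21·p = 1/24 ≈ 0.0416667; existence CERTIFIED by the union bound.


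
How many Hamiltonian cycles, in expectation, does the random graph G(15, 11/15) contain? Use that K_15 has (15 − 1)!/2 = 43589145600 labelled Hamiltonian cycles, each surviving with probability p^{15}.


K_15 has (15 − 1)!/2 = 43589145600 labelled Hamiltonian cycles.
For each such Hamiltonian cycle H, let X_H = 1 if all 15 edges of H are present in G. Then P[X_H = 1] = p^{15} = (11/15)^{15} = 4177248169415651/437893890380859375.
By linearity: E[X] = Σ_H E[X_H] = 43589145600 · p^{15} = 43589145600 · 4177248169415651/437893890380859375 = 29972457393249757754368/72081298828125.
Numerically: E[X] ≈ 4.15815e+08.

E[X] = 43589145600 · (11/15)^{15} = 29972457393249757754368/72081298828125 ≈ 4.15815e+08.


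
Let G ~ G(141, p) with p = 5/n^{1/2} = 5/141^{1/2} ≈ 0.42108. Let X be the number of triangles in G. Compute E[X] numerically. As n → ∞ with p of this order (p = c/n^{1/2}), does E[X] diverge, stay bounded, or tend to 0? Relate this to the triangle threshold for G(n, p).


Number of potential triangles: C(141, 3) = 457310.
Each occurs with probability p³ ≈ (0.42108)³ ≈ 7.4658858e-02.
By linearity: E[X] = C(141, 3)·p³ ≈ 457310 · 7.4658858e-02 ≈ 34142.24247.
Since α = 1/2 < 1, p = c/n^{1/2} ≫ 1/n is above the triangle threshold p ~ 1/n. Asymptotically E[X] ~ (c³/6)·n^{3(1−α)} = (5³/6)·n^{1.5} → ∞; triangles are abundant w.h.p.

E[X] ≈ 34142.24247; in regime p = Θ(1/n^{1/2}) E[X] diverges (above the triangle threshold p ~ 1/n).


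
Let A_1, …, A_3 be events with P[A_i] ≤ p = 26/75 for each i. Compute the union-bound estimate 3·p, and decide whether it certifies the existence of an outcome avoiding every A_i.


Union bound: P[∪_{i=1}^{3} A_i] ≤ Σ_i P[A_i] ≤ 3·p = 3·(26/75) = 26/25.
Numerically: 26/25 ≈ 1.0400000.
Is 26/25 < 1? NO.
Since the bound 26/25 is ≥ 1, the union bound is uninformative here; it does NOT by itself certify existence.

3·p = 26/25 ≈ 1.0400000; existence NOT certified by the union bound.


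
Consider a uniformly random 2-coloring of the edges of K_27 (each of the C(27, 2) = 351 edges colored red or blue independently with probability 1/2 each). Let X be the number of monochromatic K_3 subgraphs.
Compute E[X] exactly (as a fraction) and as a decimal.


Let X = Σ_S X_S over the C(27, 3) = 2925 subsets S of size 3, where X_S = 1 if the K_3 on S is monochromatic.
For a fixed S, the K_3 on S has C(3, 2) = 3 edges. P[all 3 edges red] = (1/2)^3, and likewise for blue, so P[monochromatic] = 2·(1/2)^3 = 2^{1 − 3} = 1/4.
Summing: E[X] = C(27, 3) · 2^{1 − 3} = 2925 · 1/4 = 2925/4.
Numerically: E[X] ≈ 731.250000.

E[X] = C(27,3)·2^(1−C(3,2)) = 2925/4 ≈ 731.250000.


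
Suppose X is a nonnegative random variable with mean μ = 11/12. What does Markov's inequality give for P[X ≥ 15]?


μ = E[X] = 11/12, a = 15.
Markov: P[X ≥ 15] ≤ μ/a = (11/12)/15 = 11/180.
Numerically: ≈ 0.0611.
(Since a = 15 > μ = 0.9167, the bound 11/180 is < 1 and informative.)

P[X ≥ 15] ≤ 11/180 ≈ 0.0611.


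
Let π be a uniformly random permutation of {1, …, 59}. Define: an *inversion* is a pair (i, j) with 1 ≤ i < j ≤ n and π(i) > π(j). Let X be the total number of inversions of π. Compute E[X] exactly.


Write X = Σ X_I over the C(59, 2) = 1711 pairs i < j, with X_I the indicator of one inversion.
There are 1711 indicators.
For each fixed pair i < j, the values π(i) and π(j) are two distinct elements of {1, …, 59} in uniformly random order; by symmetry P[π(i) > π(j)] = 1/2.
By linearity: E[X] = 1711 · (1/2) = C(59, 2) · (1/2) = 1711/2 = 1711/2 ≈ 855.50000.

E[X] = 1711/2 = 855.50000.


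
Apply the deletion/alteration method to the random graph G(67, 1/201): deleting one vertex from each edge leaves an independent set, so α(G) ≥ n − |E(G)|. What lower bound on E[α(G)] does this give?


E[|E(G)|] = C(67, 2)·p = 2211 · (1/201) = 11.
E[α(G)] ≥ n − E[|E(G)|] = 67 − 11 = 56.
Numerically: ≈ 56.000000.
(This is only a lower bound; the true E[α(G)] may be larger.)

E[α(G)] ≥ 56 ≈ 56.000000.


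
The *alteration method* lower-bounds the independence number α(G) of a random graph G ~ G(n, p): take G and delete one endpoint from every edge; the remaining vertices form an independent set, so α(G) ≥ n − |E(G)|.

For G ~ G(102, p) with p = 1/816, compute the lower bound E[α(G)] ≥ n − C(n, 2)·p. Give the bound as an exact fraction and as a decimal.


E[|E(G)|] = C(102, 2)·p = 5151 · (1/816) = 101/16.
E[α(G)] ≥ n − E[|E(G)|] = 102 − 101/16 = 1531/16.
Numerically: ≈ 95.687500.
(This is only a lower bound; the true E[α(G)] may be larger.)

E[α(G)] ≥ 1531/16 ≈ 95.687500.


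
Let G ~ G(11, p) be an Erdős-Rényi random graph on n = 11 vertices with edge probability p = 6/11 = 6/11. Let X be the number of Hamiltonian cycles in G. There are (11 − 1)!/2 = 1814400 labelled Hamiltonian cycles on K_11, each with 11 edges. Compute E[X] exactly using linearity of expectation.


K_11 has (11 − 1)!/2 = 1814400 labelled Hamiltonian cycles.
For each such Hamiltonian cycle H, let X_H = 1 if all 11 edges of H are present in G. Then P[X_H = 1] = p^{11} = (6/11)^{11} = 362797056/285311670611.
By linearity: E[X] = Σ_H E[X_H] = 1814400 · p^{11} = 1814400 · 362797056/285311670611 = 658258978406400/285311670611.
Numerically: E[X] ≈ 2307.

E[X] = 1814400 · (6/11)^{11} = 658258978406400/285311670611 ≈ 2307.


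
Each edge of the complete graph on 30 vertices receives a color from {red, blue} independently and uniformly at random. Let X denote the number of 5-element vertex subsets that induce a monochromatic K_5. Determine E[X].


Let X = Σ_S X_S over the C(30, 5) = 142506 subsets S of size 5, where X_S = 1 if the K_5 on S is monochromatic.
For a fixed S, the K_5 on S has C(5, 2) = 10 edges. P[all 10 edges red] = (1/2)^10, and likewise for blue, so P[monochromatic] = 2·(1/2)^10 = 2^{1 − 10} = 1/512.
By linearity: E[X] = C(30, 5) · 2^{1 − 10} = 142506 · 1/512 = 71253/256.
Numerically: E[X] ≈ 278.33203.

E[X] = C(30,5)·2^(1−C(5,2)) = 71253/256 ≈ 278.33203.


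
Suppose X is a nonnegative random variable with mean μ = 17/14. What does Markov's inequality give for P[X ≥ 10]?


μ = E[X] = 17/14, a = 10.
Markov: P[X ≥ 10] ≤ μ/a = (17/14)/10 = 17/140.
Numerically: ≈ 0.121429.
(Since a = 10 > μ = 1.214286, the bound 17/140 is < 1 and informative.)

P[X ≥ 10] ≤ 17/140 ≈ 0.121429.


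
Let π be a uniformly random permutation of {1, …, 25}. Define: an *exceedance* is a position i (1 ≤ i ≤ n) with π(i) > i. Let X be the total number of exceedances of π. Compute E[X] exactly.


Write X = Σ_{i=1}^{25} X_i, where X_i = 1_{π(i) > i}.
For each fixed i, π(i) is uniform over {1, …, 25} (marginal of a uniform permutation), so P[π(i) > i] = (n − i)/n. Summing: Σ_{i=1}^{25} (n − i)/n = (0 + 1 + … + 24)/25 = 25(25 − 1)/(2·25) = (25 − 1)/2.
Hence E[X] = Σ_{i=1}^{25} (25 − i)/25 = 12 ≈ 12.000.

E[X] = 12 = 12.000.


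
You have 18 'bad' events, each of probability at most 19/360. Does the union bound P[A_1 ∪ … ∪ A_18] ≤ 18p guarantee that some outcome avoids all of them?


Union bound: P[∪_{i=1}^{18} A_i] ≤ Σ_i P[A_i] ≤ 18·p = 18·(19/360) = 19/20.
Numerically: 19/20 ≈ 0.9500000.
Is 19/20 < 1? YES.
Since P[∪ A_i] ≤ 19/20 < 1, the complement has P[∩ A_i^c] ≥ 1 − 19/20 = 1/20 > 0, so some outcome avoids every A_i.

18·p = 19/20 ≈ 0.9500000; existence CERTIFIED by the union bound.


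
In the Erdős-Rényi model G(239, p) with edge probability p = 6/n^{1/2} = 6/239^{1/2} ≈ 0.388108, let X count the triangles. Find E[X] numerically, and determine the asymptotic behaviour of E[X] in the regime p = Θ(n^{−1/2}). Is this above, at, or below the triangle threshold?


Number of potential triangles: C(239, 3) = 2246839.
Each occurs with probability p³ ≈ (0.388108)³ ≈ 5.84597427e-02.
By linearity: E[X] = C(239, 3)·p³ ≈ 2246839 · 5.84597427e-02 ≈ 131349.629880.
Since α = 1/2 < 1, p = c/n^{1/2} ≫ 1/n is above the triangle threshold p ~ 1/n. Asymptotically E[X] ~ (c³/6)·n^{3(1−α)} = (6³/6)·n^{1.5} → ∞; triangles are abundant w.h.p.

E[X] ≈ 131349.629880; in regime p = Θ(1/n^{1/2}) E[X] diverges (above the triangle threshold p ~ 1/n).


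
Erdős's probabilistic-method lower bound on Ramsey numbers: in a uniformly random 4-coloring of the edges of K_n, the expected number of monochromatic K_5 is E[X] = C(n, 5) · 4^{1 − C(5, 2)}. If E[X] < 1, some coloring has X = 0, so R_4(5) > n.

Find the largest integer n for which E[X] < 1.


We need C(n, 5) · 4^{1 − 10} < 1, i.e. C(n, 5) < 4^{10 − 1} = 262144.
Check values of n near the boundary:
  n = 29: C(29, 5) = 118755; 118755 < 262144? YES
  n = 30: C(30, 5) = 142506; 142506 < 262144? YES
  n = 31: C(31, 5) = 169911; 169911 < 262144? YES
  n = 32: C(32, 5) = 201376; 201376 < 262144? YES
  n = 33: C(33, 5) = 237336; 237336 < 262144? YES
  n = 34: C(34, 5) = 278256; 278256 < 262144? NO
  n = 35: C(35, 5) = 324632; 324632 < 262144? NO
  n = 36: C(36, 5) = 376992; 376992 < 262144? NO
The largest n with C(n, 5) < 262144 is n = 33 (where E[X] = 29667/32768 ≈ 0.90536). Hence R_4(5) > 33, i.e. R_4(5) ≥ 34.

Largest n = 33; hence R_4(5) > 33.


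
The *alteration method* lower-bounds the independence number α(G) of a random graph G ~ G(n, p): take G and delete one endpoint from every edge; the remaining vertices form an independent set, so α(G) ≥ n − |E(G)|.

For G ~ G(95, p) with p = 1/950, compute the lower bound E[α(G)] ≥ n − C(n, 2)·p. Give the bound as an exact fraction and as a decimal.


E[|E(G)|] = C(95, 2)·p = 4465 · (1/950) = 47/10.
E[α(G)] ≥ n − E[|E(G)|] = 95 − 47/10 = 903/10.
Numerically: ≈ 90.3000.
(This is only a lower bound; the true E[α(G)] may be larger.)

E[α(G)] ≥ 903/10 ≈ 90.3000.


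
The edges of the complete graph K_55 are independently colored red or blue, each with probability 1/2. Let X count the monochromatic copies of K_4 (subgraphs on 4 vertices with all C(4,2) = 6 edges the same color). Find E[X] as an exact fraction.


Let X = Σ_S X_S over the C(55, 4) = 341055 subsets S of size 4, where X_S = 1 if the K_4 on S is monochromatic.
For a fixed S, the K_4 on S has C(4, 2) = 6 edges. P[all 6 edges red] = (1/2)^6, and likewise for blue, so P[monochromatic] = 2·(1/2)^6 = 2^{1 − 6} = 1/32.
By linearity: E[X] = C(55, 4) · 2^{1 − 6} = 341055 · 1/32 = 341055/32.
Numerically: E[X] ≈ 10657.9688.

E[X] = C(55,4)·2^(1−C(4,2)) = 341055/32 ≈ 10657.9688.


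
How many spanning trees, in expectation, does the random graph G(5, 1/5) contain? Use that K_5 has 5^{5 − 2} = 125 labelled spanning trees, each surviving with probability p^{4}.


K_5 has 5^{5 − 2} = 125 labelled spanning trees.
For each such spanning tree H, let X_H = 1 if all 4 edges of H are present in G. Then P[X_H = 1] = p^{4} = (1/5)^{4} = 1/625.
By linearity: E[X] = Σ_H E[X_H] = 125 · p^{4} = 125 · 1/625 = 1/5.
Numerically: E[X] ≈ 0.2.

E[X] = 125 · (1/5)^{4} = 1/5 ≈ 0.2.


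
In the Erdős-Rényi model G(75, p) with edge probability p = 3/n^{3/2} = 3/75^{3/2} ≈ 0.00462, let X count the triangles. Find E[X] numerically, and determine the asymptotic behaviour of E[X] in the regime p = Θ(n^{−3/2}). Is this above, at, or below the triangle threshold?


Number of potential triangles: C(75, 3) = 67525.
Each occurs with probability p³ ≈ (0.00462)³ ≈ 9.85344e-08.
By linearity: E[X] = C(75, 3)·p³ ≈ 67525 · 9.85344e-08 ≈ 0.007.
Since α = 3/2 > 1, p = c/n^{3/2} = o(1/n) is below the triangle threshold p ~ 1/n. Asymptotically E[X] ~ (c³/6)·n^{3(1−α)} = (3³/6)·n^{-1.5} → 0, so by Markov's inequality G has no triangles w.h.p.

E[X] ≈ 0.007; in regime p = Θ(1/n^{3/2}) E[X] tends to 0 (below the triangle threshold p ~ 1/n).


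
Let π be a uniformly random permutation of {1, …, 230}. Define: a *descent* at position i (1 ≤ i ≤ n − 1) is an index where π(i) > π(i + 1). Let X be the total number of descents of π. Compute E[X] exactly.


Write X = Σ X_I over i = 1, …, 229, with X_I the indicator of one descent.
There are 229 indicators.
For each fixed i, the pair (π(i), π(i+1)) is a uniformly random ordered pair of distinct values from {1, …, 230}; by symmetry P[π(i) > π(i+1)] = 1/2.
By linearity: E[X] = 229 · (1/2) = (230 − 1) · (1/2) = 229/2 ≈ 114.500.

E[X] = 229/2 = 114.500.


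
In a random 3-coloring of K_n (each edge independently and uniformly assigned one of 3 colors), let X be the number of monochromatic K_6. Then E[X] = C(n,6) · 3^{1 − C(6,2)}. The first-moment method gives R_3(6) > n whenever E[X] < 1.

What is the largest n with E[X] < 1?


We need C(n, 6) · 3^{1 − 15} < 1, i.e. C(n, 6) < 3^{15 − 1} = 4782969.
Check values of n near the boundary:
  n = 36: C(36, 6) = 1947792; 1947792 < 4782969? YES
  n = 37: C(37, 6) = 2324784; 2324784 < 4782969? YES
  n = 38: C(38, 6) = 2760681; 2760681 < 4782969? YES
  n = 39: C(39, 6) = 3262623; 3262623 < 4782969? YES
  n = 40: C(40, 6) = 3838380; 3838380 < 4782969? YES
  n = 41: C(41, 6) = 4496388; 4496388 < 4782969? YES
  n = 42: C(42, 6) = 5245786; 5245786 < 4782969? NO
  n = 43: C(43, 6) = 6096454; 6096454 < 4782969? NO
  n = 44: C(44, 6) = 7059052; 7059052 < 4782969? NO
The largest n with C(n, 6) < 4782969 is n = 41 (where E[X] = 1498796/1594323 ≈ 0.94008). Hence R_3(6) > 41, i.e. R_3(6) ≥ 42.

Largest n = 41; hence R_3(6) > 41.


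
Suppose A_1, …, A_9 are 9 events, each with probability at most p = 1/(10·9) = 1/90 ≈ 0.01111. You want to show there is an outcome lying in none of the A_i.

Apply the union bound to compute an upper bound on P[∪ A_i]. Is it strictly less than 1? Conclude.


Union bound: P[∪_{i=1}^{9} A_i] ≤ Σ_i P[A_i] ≤ 9·p = 9·(1/90) = 1/10.
Numerically: 1/10 ≈ 0.10000.
Is 1/10 < 1? YES.
Since P[∪ A_i] ≤ 1/10 < 1, the complement has P[∩ A_i^c] ≥ 1 − 1/10 = 9/10 > 0, so some outcome avoids every A_i.

9·p = 1/10 ≈ 0.10000; existence CERTIFIED by the union bound.


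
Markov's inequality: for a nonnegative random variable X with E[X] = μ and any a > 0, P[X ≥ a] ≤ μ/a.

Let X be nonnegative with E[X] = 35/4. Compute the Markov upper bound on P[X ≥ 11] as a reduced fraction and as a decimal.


μ = E[X] = 35/4, a = 11.
Markov: P[X ≥ 11] ≤ μ/a = (35/4)/11 = 35/44.
Numerically: ≈ 0.795.
(Since a = 11 > μ = 8.750, the bound 35/44 is < 1 and informative.)

P[X ≥ 11] ≤ 35/44 ≈ 0.795.


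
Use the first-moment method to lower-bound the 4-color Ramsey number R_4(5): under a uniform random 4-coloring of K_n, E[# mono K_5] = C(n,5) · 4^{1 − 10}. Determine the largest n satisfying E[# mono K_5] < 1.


We need C(n, 5) · 4^{1 − 10} < 1, i.e. C(n, 5) < 4^{10 − 1} = 262144.
Check values of n near the boundary:
  n = 31: C(31, 5) = 169911; 169911 < 262144? YES
  n = 32: C(32, 5) = 201376; 201376 < 262144? YES
  n = 33: C(33, 5) = 237336; 237336 < 262144? YES
  n = 34: C(34, 5) = 278256; 278256 < 262144? NO
The largest n with C(n, 5) < 262144 is n = 33 (where E[X] = 29667/32768 ≈ 0.9054). Hence R_4(5) > 33, i.e. R_4(5) ≥ 34.

Largest n = 33; hence R_4(5) > 33.


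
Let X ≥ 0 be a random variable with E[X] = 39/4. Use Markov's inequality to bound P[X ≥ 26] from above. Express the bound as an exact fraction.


μ = E[X] = 39/4, a = 26.
Markov: P[X ≥ 26] ≤ μ/a = (39/4)/26 = 3/8.
Numerically: ≈ 0.3750.
(Since a = 26 > μ = 9.7500, the bound 3/8 is < 1 and informative.)

P[X ≥ 26] ≤ 3/8 ≈ 0.3750.


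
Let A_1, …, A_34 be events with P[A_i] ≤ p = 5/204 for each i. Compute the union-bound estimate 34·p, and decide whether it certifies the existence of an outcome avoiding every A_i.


Union bound: P[∪_{i=1}^{34} A_i] ≤ Σ_i P[A_i] ≤ 34·p = 34·(5/204) = 5/6.
Numerically: 5/6 ≈ 0.833333.
Is 5/6 < 1? YES.
Since P[∪ A_i] ≤ 5/6 < 1, the complement has P[∩ A_i^c] ≥ 1 − 5/6 = 1/6 > 0, so some outcome avoids every A_i.

34·p = 5/6 ≈ 0.833333; existence CERTIFIED by the union bound.


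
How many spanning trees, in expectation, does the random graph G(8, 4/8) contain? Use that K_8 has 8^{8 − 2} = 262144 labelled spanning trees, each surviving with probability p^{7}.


K_8 has 8^{8 − 2} = 262144 labelled spanning trees.
For each such spanning tree H, let X_H = 1 if all 7 edges of H are present in G. Then P[X_H = 1] = p^{7} = (1/2)^{7} = 1/128.
Summing the indicators: E[X] = Σ_H E[X_H] = 262144 · p^{7} = 262144 · 1/128 = 2048.
Numerically: E[X] ≈ 2048.

E[X] = 262144 · (1/2)^{7} = 2048 ≈ 2048.


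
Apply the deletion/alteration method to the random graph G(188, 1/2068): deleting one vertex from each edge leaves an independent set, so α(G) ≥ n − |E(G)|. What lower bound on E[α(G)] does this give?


E[|E(G)|] = C(188, 2)·p = 17578 · (1/2068) = 17/2.
E[α(G)] ≥ n − E[|E(G)|] = 188 − 17/2 = 359/2.
Numerically: ≈ 179.50000.
(This is only a lower bound; the true E[α(G)] may be larger.)

E[α(G)] ≥ 359/2 ≈ 179.50000.


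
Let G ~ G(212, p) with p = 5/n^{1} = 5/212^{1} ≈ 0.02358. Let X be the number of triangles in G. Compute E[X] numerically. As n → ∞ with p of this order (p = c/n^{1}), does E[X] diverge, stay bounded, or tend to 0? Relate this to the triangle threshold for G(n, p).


Number of potential triangles: C(212, 3) = 1565620.
Each occurs with probability p³ ≈ (0.02358)³ ≈ 1.311905e-05.
By linearity: E[X] = C(212, 3)·p³ ≈ 1565620 · 1.311905e-05 ≈ 20.5394.
Here α = 1, so p = 5/n is exactly at the triangle threshold p ~ 1/n. Asymptotically E[X] → c³/6 = 5³/6 = 125/6 ≈ 20.8333, a bounded constant. In this regime the triangle count is asymptotically Poisson(c³/6).

E[X] ≈ 20.5394; in regime p = Θ(1/n^{1}) E[X] stays bounded (at the triangle threshold p ~ 1/n).


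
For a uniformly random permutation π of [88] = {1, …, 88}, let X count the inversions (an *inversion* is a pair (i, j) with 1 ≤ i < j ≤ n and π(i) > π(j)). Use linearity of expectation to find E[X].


Write X = Σ X_I over the C(88, 2) = 3828 pairs i < j, with X_I the indicator of one inversion.
There are 3828 indicators.
For each fixed pair i < j, the values π(i) and π(j) are two distinct elements of {1, …, 88} in uniformly random order; by symmetry P[π(i) > π(j)] = 1/2.
By linearity: E[X] = 3828 · (1/2) = C(88, 2) · (1/2) = 3828/2 = 1914 ≈ 1914.00000.

E[X] = 1914 = 1914.00000.


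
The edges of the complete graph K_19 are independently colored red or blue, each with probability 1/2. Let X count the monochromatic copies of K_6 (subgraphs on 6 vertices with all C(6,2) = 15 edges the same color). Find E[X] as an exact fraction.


Let X = Σ_S X_S over the C(19, 6) = 27132 subsets S of size 6, where X_S = 1 if the K_6 on S is monochromatic.
For a fixed S, the K_6 on S has C(6, 2) = 15 edges. P[all 15 edges red] = (1/2)^15, and likewise for blue, so P[monochromatic] = 2·(1/2)^15 = 2^{1 − 15} = 1/16384.
Summing: E[X] = C(19, 6) · 2^{1 − 15} = 27132 · 1/16384 = 6783/4096.
Numerically: E[X] ≈ 1.65601.

E[X] = C(19,6)·2^(1−C(6,2)) = 6783/4096 ≈ 1.65601.


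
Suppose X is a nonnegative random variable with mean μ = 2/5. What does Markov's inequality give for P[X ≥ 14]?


μ = E[X] = 2/5, a = 14.
Markov: P[X ≥ 14] ≤ μ/a = (2/5)/14 = 1/35.
Numerically: ≈ 0.029.
(Since a = 14 > μ = 0.400, the bound 1/35 is < 1 and informative.)

P[X ≥ 14] ≤ 1/35 ≈ 0.029.


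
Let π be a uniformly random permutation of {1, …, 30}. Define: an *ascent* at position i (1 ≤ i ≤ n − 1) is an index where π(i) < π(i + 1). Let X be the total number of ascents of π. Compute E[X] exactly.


Write X = Σ X_I over i = 1, …, 29, with X_I the indicator of one ascent.
There are 29 indicators.
For each fixed i, the pair (π(i), π(i+1)) is a uniformly random ordered pair of distinct values from {1, …, 30}; by symmetry P[π(i) < π(i+1)] = 1/2.
By linearity: E[X] = 29 · (1/2) = (30 − 1) · (1/2) = 29/2 ≈ 14.50000.

E[X] = 29/2 = 14.50000.


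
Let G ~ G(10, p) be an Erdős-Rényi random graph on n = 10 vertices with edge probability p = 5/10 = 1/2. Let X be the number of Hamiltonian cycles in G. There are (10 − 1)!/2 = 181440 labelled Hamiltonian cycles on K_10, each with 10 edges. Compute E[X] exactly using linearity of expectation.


K_10 has (10 − 1)!/2 = 181440 labelled Hamiltonian cycles.
For each such Hamiltonian cycle H, let X_H = 1 if all 10 edges of H are present in G. Then P[X_H = 1] = p^{10} = (1/2)^{10} = 1/1024.
By linearity of expectation: E[X] = Σ_H E[X_H] = 181440 · p^{10} = 181440 · 1/1024 = 2835/16.
Numerically: E[X] ≈ 177.

E[X] = 181440 · (1/2)^{10} = 2835/16 ≈ 177.


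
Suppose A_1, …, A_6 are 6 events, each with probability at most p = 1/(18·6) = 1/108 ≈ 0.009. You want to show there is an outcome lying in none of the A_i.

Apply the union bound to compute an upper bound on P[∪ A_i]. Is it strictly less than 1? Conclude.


Union bound: P[∪_{i=1}^{6} A_i] ≤ Σ_i P[A_i] ≤ 6·p = 6·(1/108) = 1/18.
Numerically: 1/18 ≈ 0.056.
Is 1/18 < 1? YES.
Since P[∪ A_i] ≤ 1/18 < 1, the complement has P[∩ A_i^c] ≥ 1 − 1/18 = 17/18 > 0, so some outcome avoids every A_i.

6·p = 1/18 ≈ 0.056; existence CERTIFIED by the union bound.


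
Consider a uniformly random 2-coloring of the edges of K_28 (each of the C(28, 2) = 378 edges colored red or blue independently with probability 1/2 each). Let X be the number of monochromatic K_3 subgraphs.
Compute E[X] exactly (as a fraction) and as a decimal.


Let X = Σ_S X_S over the C(28, 3) = 3276 subsets S of size 3, where X_S = 1 if the K_3 on S is monochromatic.
For a fixed S, the K_3 on S has C(3, 2) = 3 edges. P[all 3 edges red] = (1/2)^3, and likewise for blue, so P[monochromatic] = 2·(1/2)^3 = 2^{1 − 3} = 1/4.
By linearity of expectation: E[X] = C(28, 3) · 2^{1 − 3} = 3276 · 1/4 = 819.
Numerically: E[X] ≈ 819.000000.

E[X] = C(28,3)·2^(1−C(3,2)) = 819 ≈ 819.000000.


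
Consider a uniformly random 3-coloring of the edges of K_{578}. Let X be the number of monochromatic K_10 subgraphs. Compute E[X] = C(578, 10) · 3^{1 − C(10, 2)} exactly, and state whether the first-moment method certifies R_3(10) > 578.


E[X] = C(578, 10) · 3^{1 − 45} = 1060514767274403635480 · 3^{−44} = 1060514767274403635480/984770902183611232881.
As a reduced fraction: E[X] = 1060514767274403635480/984770902183611232881 ≈ 1.076915.
Is E[X] < 1? NO.
Since E[X] ≥ 1, the first-moment bound is inconclusive at n = 578; it does NOT by itself certify R_3(10) > 578.

E[X] = 1060514767274403635480/984770902183611232881 ≈ 1.076915; E[X] ≥ 1; first-moment method inconclusive here.


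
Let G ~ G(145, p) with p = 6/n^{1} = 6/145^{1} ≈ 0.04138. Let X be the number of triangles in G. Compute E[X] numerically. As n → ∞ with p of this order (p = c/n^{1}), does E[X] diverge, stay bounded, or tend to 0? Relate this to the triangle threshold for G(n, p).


Number of potential triangles: C(145, 3) = 497640.
Each occurs with probability p³ ≈ (0.04138)³ ≈ 7.085161e-05.
By linearity: E[X] = C(145, 3)·p³ ≈ 497640 · 7.085161e-05 ≈ 35.2586.
Here α = 1, so p = 6/n is exactly at the triangle threshold p ~ 1/n. Asymptotically E[X] → c³/6 = 6³/6 = 36 ≈ 36.0000, a bounded constant. In this regime the triangle count is asymptotically Poisson(c³/6).

E[X] ≈ 35.2586; in regime p = Θ(1/n^{1}) E[X] stays bounded (at the triangle threshold p ~ 1/n).


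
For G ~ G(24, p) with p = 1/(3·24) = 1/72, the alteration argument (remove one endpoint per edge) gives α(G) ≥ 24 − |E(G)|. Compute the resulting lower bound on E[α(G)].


E[|E(G)|] = C(24, 2)·p = 276 · (1/72) = 23/6.
E[α(G)] ≥ n − E[|E(G)|] = 24 − 23/6 = 121/6.
Numerically: ≈ 20.166667.
(This is only a lower bound; the true E[α(G)] may be larger.)

E[α(G)] ≥ 121/6 ≈ 20.166667.


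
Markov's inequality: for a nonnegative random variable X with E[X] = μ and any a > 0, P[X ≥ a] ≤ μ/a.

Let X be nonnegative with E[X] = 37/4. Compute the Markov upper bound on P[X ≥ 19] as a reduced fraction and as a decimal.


μ = E[X] = 37/4, a = 19.
Markov: P[X ≥ 19] ≤ μ/a = (37/4)/19 = 37/76.
Numerically: ≈ 0.48684.
(Since a = 19 > μ = 9.25000, the bound 37/76 is < 1 and informative.)

P[X ≥ 19] ≤ 37/76 ≈ 0.48684.


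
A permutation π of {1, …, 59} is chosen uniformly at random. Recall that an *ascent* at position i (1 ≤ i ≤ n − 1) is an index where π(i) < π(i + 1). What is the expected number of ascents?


Write X = Σ X_I over i = 1, …, 58, with X_I the indicator of one ascent.
There are 58 indicators.
For each fixed i, the pair (π(i), π(i+1)) is a uniformly random ordered pair of distinct values from {1, …, 59}; by symmetry P[π(i) < π(i+1)] = 1/2.
By linearity: E[X] = 58 · (1/2) = (59 − 1) · (1/2) = 29 ≈ 29.000.

E[X] = 29 = 29.000.


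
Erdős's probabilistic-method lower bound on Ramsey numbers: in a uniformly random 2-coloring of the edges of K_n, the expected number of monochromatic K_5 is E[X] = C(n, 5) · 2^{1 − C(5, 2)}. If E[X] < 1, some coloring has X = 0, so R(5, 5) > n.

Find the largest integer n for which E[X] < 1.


We need C(n, 5) · 2^{1 − 10} < 1, i.e. C(n, 5) < 2^{10 − 1} = 512.
Check values of n near the boundary:
  n = 10: C(10, 5) = 252; 252 < 512? YES
  n = 11: C(11, 5) = 462; 462 < 512? YES
  n = 12: C(12, 5) = 792; 792 < 512? NO
The largest n with C(n, 5) < 512 is n = 11 (where E[X] = 231/256 ≈ 0.902344). Hence R(5, 5) > 11, i.e. R(5, 5) ≥ 12.

Largest n = 11; hence R(5, 5) > 11.


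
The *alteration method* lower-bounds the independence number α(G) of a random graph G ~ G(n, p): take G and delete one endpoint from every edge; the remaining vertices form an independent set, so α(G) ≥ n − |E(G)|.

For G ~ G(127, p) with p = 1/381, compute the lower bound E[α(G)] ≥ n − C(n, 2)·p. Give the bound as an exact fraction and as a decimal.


E[|E(G)|] = C(127, 2)·p = 8001 · (1/381) = 21.
E[α(G)] ≥ n − E[|E(G)|] = 127 − 21 = 106.
Numerically: ≈ 106.00000.
(This is only a lower bound; the true E[α(G)] may be larger.)

E[α(G)] ≥ 106 ≈ 106.00000.


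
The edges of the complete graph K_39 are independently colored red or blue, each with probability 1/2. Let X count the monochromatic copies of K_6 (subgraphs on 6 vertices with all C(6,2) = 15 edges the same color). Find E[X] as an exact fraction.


Let X = Σ_S X_S over the C(39, 6) = 3262623 subsets S of size 6, where X_S = 1 if the K_6 on S is monochromatic.
For a fixed S, the K_6 on S has C(6, 2) = 15 edges. P[all 15 edges red] = (1/2)^15, and likewise for blue, so P[monochromatic] = 2·(1/2)^15 = 2^{1 − 15} = 1/16384.
By linearity of expectation: E[X] = C(39, 6) · 2^{1 − 15} = 3262623 · 1/16384 = 3262623/16384.
Numerically: E[X] ≈ 199.13470.

E[X] = C(39,6)·2^(1−C(6,2)) = 3262623/16384 ≈ 199.13470.
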